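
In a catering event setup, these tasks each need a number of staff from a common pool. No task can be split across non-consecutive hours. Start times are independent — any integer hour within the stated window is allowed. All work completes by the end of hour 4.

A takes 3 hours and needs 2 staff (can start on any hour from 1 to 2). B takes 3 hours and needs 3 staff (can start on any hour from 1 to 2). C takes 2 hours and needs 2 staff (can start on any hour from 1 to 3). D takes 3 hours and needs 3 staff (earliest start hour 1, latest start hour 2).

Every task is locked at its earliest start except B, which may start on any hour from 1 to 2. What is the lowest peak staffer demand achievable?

10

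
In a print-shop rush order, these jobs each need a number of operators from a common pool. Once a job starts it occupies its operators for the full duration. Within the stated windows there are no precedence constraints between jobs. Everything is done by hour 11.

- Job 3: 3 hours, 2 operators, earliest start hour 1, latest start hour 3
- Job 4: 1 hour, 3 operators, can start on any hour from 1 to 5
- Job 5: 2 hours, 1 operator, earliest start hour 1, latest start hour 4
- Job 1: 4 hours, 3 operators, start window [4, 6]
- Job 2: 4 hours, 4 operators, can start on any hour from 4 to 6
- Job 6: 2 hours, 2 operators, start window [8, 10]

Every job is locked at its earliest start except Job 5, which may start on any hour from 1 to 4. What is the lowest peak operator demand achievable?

Job 5@1: h1:6  h2:3  h3:2  h4:7  h5:7  h6:7  h7:7  h8:2  h9:2  h10:0  h11:0 → peak 7
Job 5@2: h1:5  h2:3  h3:3  h4:7  h5:7  h6:7  h7:7  h8:2  h9:2  h10:0  h11:0 → peak 7
Job 5@3: h1:5  h2:2  h3:3  h4:8  h5:7  h6:7  h7:7  h8:2  h9:2  h10:0  h11:0 → peak 8
Job 5@4: h1:5  h2:2  h3:2  h4:8  h5:8  h6:7  h7:7  h8:2  h9:2  h10:0  h11:0 → peak 8
Best is Job 5@1, peak 7.

7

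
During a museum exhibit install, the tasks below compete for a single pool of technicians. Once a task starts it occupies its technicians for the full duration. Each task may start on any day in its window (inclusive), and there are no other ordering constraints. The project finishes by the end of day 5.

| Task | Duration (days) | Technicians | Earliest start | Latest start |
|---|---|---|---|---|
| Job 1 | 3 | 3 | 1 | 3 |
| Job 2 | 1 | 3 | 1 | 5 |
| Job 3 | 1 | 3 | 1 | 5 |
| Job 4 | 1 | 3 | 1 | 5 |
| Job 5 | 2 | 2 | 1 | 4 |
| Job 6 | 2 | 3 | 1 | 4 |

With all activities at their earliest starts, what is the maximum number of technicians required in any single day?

Early-start schedule: Job 1@1, Job 2@1, Job 3@1, Job 4@1, Job 5@1, Job 6@1.
Load per day: day 1: 17, day 2: 8, day 3: 3, day 4: 0, day 5: 0.
Peak is 17.

17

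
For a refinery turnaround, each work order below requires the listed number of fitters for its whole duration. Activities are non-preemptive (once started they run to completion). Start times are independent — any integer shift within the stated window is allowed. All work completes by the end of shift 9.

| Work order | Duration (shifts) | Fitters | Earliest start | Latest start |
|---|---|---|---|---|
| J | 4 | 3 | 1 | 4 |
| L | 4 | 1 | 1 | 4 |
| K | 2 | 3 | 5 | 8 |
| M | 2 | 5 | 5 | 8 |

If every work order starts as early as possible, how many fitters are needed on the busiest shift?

8

Early-start schedule: J@1, L@1, K@5, M@5.
Load per shift: shift 1: 4, shift 2: 4, shift 3: 4, shift 4: 4, shift 5: 8, shift 6: 8, shift 7: 0, shift 8: 0, shift 9: 0.
Peak is 8.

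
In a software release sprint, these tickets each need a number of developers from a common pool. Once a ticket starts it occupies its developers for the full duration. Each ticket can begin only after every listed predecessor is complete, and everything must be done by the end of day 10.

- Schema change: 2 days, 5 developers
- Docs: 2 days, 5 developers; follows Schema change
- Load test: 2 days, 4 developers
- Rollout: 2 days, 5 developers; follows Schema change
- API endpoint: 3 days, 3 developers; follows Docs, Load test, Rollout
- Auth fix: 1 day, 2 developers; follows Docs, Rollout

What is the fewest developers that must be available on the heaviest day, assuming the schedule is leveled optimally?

9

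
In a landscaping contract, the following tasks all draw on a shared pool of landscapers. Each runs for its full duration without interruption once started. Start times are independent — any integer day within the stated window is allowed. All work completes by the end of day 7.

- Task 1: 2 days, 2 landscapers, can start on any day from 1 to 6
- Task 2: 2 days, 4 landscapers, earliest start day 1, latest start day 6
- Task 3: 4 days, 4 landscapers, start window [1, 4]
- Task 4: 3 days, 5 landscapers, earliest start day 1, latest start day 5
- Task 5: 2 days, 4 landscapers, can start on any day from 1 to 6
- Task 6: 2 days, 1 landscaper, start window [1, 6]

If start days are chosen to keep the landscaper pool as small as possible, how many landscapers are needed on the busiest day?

8

Early-start (Task 1@1, Task 2@1, Task 3@1, Task 4@1, Task 5@1, Task 6@1) gives peak 20: d1:20  d2:20  d3:9  d4:4  d5:0  d6:0  d7:0.
Shift Task 2→4, Task 3→4, Task 5→6.
Schedule Task 1@1, Task 2@4, Task 3@4, Task 4@1, Task 5@6, Task 6@1: d1:8  d2:8  d3:5  d4:8  d5:8  d6:8  d7:8 — peak 8.
Total landscaper-days = 53 over 7 days ⇒ peak ≥ ⌈53/7⌉ = 8, so 8 is optimal.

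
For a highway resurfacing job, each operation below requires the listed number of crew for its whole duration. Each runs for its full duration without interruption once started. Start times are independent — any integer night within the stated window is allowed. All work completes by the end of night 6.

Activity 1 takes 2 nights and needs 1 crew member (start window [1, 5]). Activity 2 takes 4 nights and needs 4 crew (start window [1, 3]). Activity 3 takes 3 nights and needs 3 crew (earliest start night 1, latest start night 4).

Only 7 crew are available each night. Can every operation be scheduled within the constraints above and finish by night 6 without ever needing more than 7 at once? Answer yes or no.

yes

Schedule Activity 1@1, Activity 2@1, Activity 3@3: n1:5  n2:5  n3:7  n4:7  n5:3  n6:0 — peak 7 ≤ 7.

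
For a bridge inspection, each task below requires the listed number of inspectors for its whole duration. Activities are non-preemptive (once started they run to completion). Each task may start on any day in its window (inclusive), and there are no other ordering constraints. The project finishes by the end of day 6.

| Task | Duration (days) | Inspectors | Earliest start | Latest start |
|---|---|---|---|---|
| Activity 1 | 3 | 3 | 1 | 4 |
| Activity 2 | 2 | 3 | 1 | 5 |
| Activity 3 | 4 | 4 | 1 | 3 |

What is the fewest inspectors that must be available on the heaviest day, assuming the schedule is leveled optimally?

7

Early-start (Activity 1@1, Activity 2@1, Activity 3@1) gives peak 10: d1:10  d2:10  d3:7  d4:4  d5:0  d6:0.
Shift Activity 3→3.
Schedule Activity 1@1, Activity 2@1, Activity 3@3: d1:6  d2:6  d3:7  d4:4  d5:4  d6:4 — peak 7.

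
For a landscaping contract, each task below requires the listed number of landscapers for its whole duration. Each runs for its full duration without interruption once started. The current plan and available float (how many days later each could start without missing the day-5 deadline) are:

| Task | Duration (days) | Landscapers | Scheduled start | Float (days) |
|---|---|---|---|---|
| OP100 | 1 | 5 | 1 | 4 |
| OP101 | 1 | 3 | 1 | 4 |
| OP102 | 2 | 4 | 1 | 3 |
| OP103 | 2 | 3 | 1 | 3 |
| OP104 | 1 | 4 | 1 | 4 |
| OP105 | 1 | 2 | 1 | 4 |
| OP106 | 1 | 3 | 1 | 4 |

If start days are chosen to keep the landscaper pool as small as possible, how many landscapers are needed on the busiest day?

7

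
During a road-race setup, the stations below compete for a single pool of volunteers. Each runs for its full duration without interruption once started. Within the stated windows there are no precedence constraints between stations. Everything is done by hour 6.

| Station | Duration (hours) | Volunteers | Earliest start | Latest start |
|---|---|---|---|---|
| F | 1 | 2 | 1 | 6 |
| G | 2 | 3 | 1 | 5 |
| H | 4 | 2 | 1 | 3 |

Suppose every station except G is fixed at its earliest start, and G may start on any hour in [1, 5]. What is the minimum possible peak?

G@1: h1:7  h2:5  h3:2  h4:2  h5:0  h6:0 → peak 7
G@2: h1:4  h2:5  h3:5  h4:2  h5:0  h6:0 → peak 5
G@3: h1:4  h2:2  h3:5  h4:5  h5:0  h6:0 → peak 5
G@4: h1:4  h2:2  h3:2  h4:5  h5:3  h6:0 → peak 5
G@5: h1:4  h2:2  h3:2  h4:2  h5:3  h6:3 → peak 4
Best is G@5, peak 4.

4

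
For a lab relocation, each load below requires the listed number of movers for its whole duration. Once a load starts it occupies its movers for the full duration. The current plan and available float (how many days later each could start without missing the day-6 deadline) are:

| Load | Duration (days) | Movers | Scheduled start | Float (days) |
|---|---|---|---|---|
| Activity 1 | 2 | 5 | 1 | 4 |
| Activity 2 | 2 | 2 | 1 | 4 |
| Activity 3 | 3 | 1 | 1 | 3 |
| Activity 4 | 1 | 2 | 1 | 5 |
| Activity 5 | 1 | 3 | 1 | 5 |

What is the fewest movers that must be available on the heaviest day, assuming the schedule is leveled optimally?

5

Early-start (Activity 1@1, Activity 2@1, Activity 3@1, Activity 4@1, Activity 5@1) gives peak 13: d1:13  d2:8  d3:1  d4:0  d5:0  d6:0.
Shift Activity 2→3, Activity 3→3, Activity 4→3, Activity 5→5.
Schedule Activity 1@1, Activity 2@3, Activity 3@3, Activity 4@3, Activity 5@5: d1:5  d2:5  d3:5  d4:3  d5:4  d6:0 — peak 5.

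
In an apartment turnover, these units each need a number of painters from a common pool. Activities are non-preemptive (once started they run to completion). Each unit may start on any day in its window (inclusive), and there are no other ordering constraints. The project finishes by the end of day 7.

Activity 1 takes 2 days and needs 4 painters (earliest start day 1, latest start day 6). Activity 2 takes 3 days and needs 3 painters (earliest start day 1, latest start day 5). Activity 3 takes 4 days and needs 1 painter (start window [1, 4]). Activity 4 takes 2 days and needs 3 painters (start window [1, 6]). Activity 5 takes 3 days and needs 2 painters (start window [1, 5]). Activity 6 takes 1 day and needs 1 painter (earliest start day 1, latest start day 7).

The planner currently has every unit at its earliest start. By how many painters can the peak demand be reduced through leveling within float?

Early-start peak: d1:14  d2:13  d3:6  d4:1  d5:0  d6:0  d7:0 ⇒ 14.
Leveled (Activity 1@1, Activity 2@3, Activity 3@1, Activity 4@6, Activity 5@5, Activity 6@3): d1:5  d2:5  d3:5  d4:4  d5:5  d6:5  d7:5 ⇒ 5.
Reduction 14 − 5 = 9.

9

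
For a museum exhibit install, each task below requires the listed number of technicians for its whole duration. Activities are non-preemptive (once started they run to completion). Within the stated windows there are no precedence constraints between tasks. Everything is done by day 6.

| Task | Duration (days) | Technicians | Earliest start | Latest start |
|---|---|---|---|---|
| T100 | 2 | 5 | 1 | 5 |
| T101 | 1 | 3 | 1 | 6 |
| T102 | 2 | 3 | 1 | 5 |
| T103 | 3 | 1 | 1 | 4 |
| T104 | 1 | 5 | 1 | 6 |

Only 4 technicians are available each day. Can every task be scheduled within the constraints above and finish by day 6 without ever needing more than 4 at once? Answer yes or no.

Total technician-days = 27; over 6 days the average is 27/6 > 4, so some day must exceed 4.

no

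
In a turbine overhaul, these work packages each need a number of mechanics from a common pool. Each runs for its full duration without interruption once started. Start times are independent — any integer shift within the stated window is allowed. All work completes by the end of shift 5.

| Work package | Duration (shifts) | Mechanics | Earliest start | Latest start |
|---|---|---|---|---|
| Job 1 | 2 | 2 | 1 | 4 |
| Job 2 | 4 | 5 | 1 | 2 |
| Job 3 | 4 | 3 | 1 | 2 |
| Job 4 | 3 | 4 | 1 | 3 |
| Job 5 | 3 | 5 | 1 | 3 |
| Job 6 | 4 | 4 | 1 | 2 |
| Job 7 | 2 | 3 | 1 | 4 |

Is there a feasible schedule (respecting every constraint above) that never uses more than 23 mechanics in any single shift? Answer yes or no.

yes

Schedule Job 1@1, Job 2@1, Job 3@1, Job 4@1, Job 5@3, Job 6@1, Job 7@1: s1:21  s2:21  s3:21  s4:17  s5:5 — peak 21 ≤ 23.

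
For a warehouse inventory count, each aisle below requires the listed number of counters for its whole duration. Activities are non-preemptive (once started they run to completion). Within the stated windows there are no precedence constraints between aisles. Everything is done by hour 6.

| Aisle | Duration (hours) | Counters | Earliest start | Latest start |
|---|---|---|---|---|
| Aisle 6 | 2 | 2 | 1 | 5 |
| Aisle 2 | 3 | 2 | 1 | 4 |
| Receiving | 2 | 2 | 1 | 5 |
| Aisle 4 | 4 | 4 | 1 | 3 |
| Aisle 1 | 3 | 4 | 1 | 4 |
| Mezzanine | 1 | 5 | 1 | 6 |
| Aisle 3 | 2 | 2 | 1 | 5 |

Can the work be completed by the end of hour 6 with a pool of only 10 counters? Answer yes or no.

yes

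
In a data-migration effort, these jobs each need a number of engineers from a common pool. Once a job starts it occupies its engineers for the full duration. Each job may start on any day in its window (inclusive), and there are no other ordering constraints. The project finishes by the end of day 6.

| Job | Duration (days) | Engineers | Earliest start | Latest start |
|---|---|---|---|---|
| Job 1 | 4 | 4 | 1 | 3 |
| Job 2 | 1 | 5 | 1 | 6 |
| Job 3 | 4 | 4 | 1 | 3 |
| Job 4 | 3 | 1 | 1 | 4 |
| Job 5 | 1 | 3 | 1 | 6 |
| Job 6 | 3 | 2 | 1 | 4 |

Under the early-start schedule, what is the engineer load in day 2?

11

At early start, day 2 has: Job 1, Job 3, Job 4, Job 6.
Demand: 4 + 4 + 1 + 2 = 11.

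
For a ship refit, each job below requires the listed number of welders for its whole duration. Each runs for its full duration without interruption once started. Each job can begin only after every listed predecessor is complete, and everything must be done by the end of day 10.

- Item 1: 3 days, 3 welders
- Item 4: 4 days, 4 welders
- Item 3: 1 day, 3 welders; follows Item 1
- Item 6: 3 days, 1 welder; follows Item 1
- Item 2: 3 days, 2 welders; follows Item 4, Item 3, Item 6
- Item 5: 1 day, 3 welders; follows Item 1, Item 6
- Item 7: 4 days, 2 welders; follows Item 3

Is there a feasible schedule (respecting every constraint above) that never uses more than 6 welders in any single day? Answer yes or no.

no

The minimum achievable peak is 7; 6 < 7, so no feasible schedule stays within the cap.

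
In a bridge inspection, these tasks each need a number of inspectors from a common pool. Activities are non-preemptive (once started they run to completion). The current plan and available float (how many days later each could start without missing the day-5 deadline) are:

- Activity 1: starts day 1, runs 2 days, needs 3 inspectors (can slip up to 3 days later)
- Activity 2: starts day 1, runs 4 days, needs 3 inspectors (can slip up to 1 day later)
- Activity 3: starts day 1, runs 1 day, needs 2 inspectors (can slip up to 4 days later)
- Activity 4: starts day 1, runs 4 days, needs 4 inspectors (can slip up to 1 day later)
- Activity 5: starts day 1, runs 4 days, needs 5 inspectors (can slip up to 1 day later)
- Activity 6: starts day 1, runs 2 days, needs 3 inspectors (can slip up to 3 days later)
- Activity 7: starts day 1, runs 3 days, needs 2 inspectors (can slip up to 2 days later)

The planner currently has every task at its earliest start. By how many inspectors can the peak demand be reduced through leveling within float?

5

Early-start peak: d1:22  d2:20  d3:14  d4:12  d5:0 ⇒ 22.
Leveled (Activity 1@1, Activity 2@1, Activity 3@1, Activity 4@1, Activity 5@1, Activity 6@3, Activity 7@2): d1:17  d2:17  d3:17  d4:17  d5:0 ⇒ 17.
Reduction 22 − 17 = 5.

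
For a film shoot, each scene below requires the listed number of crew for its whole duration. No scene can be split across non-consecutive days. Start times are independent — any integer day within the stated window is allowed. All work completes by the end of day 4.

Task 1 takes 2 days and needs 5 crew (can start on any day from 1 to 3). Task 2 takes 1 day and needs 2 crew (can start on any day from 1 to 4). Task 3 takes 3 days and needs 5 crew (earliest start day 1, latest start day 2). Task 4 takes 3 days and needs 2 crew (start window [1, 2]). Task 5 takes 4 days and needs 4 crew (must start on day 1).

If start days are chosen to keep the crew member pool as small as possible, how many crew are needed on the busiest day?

Early-start (Task 1@1, Task 2@1, Task 3@1, Task 4@1, Task 5@1) gives peak 18: d1:18  d2:16  d3:11  d4:4.
Shift Task 4→2.
Schedule Task 1@1, Task 2@1, Task 3@1, Task 4@2, Task 5@1: d1:16  d2:16  d3:11  d4:6 — peak 16.

16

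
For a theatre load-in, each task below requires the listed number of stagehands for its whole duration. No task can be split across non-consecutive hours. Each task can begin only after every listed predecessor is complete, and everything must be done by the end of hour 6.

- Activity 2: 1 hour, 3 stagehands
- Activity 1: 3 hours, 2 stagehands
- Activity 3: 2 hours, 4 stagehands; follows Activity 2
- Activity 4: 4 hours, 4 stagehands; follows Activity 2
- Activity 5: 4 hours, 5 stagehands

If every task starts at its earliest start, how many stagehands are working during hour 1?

At early start, hour 1 has: Activity 2, Activity 1, Activity 5.
Demand: 3 + 2 + 5 = 10.

10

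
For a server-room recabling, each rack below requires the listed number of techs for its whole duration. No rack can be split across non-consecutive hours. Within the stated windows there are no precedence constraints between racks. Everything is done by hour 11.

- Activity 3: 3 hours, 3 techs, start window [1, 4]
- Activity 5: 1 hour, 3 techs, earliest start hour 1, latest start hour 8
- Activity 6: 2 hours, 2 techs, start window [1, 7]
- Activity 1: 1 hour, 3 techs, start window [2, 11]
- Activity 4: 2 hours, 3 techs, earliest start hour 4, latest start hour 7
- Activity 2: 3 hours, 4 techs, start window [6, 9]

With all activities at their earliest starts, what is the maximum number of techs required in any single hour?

8

Early-start schedule: Activity 3@1, Activity 5@1, Activity 6@1, Activity 1@2, Activity 4@4, Activity 2@6.
Load per hour: hour 1: 8, hour 2: 8, hour 3: 3, hour 4: 3, hour 5: 3, hour 6: 4, hour 7: 4, hour 8: 4, hour 9: 0, hour 10: 0, hour 11: 0.
Peak is 8.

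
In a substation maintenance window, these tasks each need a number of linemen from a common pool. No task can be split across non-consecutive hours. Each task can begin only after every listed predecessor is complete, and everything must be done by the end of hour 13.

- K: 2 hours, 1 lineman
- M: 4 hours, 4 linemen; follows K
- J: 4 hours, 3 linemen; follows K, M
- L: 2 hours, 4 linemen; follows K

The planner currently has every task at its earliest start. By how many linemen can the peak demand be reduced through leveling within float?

Early-start peak: h1:1  h2:1  h3:8  h4:8  h5:4  h6:4  h7:3  h8:3  h9:3  h10:3  h11:0  h12:0  h13:0 ⇒ 8.
Leveled (K@1, M@3, J@7, L@11): h1:1  h2:1  h3:4  h4:4  h5:4  h6:4  h7:3  h8:3  h9:3  h10:3  h11:4  h12:4  h13:0 ⇒ 4.
Reduction 8 − 4 = 4.

4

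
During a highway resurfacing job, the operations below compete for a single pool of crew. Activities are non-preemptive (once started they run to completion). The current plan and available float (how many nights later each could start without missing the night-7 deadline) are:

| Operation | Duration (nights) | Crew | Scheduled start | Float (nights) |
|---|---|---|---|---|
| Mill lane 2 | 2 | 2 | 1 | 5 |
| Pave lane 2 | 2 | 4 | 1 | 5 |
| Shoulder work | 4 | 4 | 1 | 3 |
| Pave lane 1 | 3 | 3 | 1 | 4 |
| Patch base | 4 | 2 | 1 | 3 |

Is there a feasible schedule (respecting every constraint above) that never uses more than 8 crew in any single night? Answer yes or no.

Schedule Mill lane 2@1, Pave lane 2@1, Shoulder work@3, Pave lane 1@5, Patch base@1: n1:8  n2:8  n3:6  n4:6  n5:7  n6:7  n7:3 — peak 8 ≤ 8.

yes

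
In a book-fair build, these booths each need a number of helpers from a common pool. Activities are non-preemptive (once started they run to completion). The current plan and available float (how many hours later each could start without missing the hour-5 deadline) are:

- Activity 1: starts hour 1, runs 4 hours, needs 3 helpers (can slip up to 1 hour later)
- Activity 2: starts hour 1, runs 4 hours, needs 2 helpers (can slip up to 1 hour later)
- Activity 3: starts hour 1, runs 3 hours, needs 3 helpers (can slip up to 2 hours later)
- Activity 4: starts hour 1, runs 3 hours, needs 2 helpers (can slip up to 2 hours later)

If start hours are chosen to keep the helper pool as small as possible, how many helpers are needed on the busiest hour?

10

Schedule Activity 1@1, Activity 2@1, Activity 3@1, Activity 4@1: h1:10  h2:10  h3:10  h4:5  h5:0 — peak 10.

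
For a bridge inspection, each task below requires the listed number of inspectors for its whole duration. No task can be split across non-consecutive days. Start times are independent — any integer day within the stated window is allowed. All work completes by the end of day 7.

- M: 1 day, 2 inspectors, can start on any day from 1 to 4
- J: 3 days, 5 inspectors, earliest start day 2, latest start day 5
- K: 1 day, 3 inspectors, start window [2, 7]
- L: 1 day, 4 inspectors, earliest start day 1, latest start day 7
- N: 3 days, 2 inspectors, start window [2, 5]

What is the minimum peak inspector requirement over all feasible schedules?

5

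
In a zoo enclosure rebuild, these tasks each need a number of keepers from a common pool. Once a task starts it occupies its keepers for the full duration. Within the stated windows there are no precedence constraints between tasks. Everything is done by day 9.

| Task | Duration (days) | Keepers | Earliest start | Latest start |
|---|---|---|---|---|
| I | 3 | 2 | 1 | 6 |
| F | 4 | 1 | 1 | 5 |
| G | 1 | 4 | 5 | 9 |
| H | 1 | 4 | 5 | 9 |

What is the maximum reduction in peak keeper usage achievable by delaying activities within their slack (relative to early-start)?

Early-start peak: d1:3  d2:3  d3:3  d4:1  d5:8  d6:0  d7:0  d8:0  d9:0 ⇒ 8.
Leveled (I@1, F@1, G@5, H@6): d1:3  d2:3  d3:3  d4:1  d5:4  d6:4  d7:0  d8:0  d9:0 ⇒ 4.
Reduction 8 − 4 = 4.

4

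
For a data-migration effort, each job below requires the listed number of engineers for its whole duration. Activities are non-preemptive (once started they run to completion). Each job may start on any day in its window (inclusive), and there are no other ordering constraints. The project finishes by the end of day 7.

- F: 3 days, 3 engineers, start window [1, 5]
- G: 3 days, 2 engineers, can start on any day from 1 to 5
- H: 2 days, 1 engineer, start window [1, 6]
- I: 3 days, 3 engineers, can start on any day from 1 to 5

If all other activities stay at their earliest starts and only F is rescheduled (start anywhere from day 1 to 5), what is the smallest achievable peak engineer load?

F@1: d1:9  d2:9  d3:8  d4:0  d5:0  d6:0  d7:0 → peak 9
F@2: d1:6  d2:9  d3:8  d4:3  d5:0  d6:0  d7:0 → peak 9
F@3: d1:6  d2:6  d3:8  d4:3  d5:3  d6:0  d7:0 → peak 8
F@4: d1:6  d2:6  d3:5  d4:3  d5:3  d6:3  d7:0 → peak 6
F@5: d1:6  d2:6  d3:5  d4:0  d5:3  d6:3  d7:3 → peak 6
Best is F@4, peak 6.

6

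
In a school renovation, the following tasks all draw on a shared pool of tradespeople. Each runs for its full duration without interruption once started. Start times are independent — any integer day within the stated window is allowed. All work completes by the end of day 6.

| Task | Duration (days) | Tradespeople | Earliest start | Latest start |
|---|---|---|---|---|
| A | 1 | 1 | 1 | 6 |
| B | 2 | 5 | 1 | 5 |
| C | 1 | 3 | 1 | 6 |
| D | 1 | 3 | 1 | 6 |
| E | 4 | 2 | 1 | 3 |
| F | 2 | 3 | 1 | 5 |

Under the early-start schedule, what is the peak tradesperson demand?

17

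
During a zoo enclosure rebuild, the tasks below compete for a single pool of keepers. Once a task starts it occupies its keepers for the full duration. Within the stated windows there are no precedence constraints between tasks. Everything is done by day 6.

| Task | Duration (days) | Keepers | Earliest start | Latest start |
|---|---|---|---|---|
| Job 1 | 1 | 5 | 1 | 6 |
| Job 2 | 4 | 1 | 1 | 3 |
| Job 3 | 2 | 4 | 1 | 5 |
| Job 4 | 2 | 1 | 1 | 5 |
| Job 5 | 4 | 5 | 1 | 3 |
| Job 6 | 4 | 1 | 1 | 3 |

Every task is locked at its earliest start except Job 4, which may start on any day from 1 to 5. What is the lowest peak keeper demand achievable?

16

Job 4@1: d1:17  d2:12  d3:7  d4:7  d5:0  d6:0 → peak 17
Job 4@2: d1:16  d2:12  d3:8  d4:7  d5:0  d6:0 → peak 16
Job 4@3: d1:16  d2:11  d3:8  d4:8  d5:0  d6:0 → peak 16
Job 4@4: d1:16  d2:11  d3:7  d4:8  d5:1  d6:0 → peak 16
Job 4@5: d1:16  d2:11  d3:7  d4:7  d5:1  d6:1 → peak 16
Best is Job 4@2, peak 16.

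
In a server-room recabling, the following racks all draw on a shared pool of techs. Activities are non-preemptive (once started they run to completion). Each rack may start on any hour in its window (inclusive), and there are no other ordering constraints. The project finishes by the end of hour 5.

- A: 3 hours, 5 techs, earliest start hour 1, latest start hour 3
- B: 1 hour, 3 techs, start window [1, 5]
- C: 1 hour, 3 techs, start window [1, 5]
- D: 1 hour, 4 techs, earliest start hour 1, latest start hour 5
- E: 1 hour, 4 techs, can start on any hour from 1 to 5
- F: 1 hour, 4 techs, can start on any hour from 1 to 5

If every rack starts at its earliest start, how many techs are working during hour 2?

5

At early start, hour 2 has: A.
Demand: 5 = 5.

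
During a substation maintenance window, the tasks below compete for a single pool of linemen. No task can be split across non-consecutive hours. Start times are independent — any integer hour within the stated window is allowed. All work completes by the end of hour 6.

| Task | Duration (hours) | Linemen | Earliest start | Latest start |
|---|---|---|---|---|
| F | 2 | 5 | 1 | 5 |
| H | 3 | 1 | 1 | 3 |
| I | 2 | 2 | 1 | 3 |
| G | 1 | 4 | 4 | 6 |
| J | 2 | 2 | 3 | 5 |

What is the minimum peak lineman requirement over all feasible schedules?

5

Early-start (F@1, H@1, I@1, G@4, J@3) gives peak 8: h1:8  h2:8  h3:3  h4:6  h5:0  h6:0.
Shift H→3, I→3, G→5.
Schedule F@1, H@3, I@3, G@5, J@3: h1:5  h2:5  h3:5  h4:5  h5:5  h6:0 — peak 5.
Total lineman-hours = 25 over 6 hours ⇒ peak ≥ ⌈25/6⌉ = 5, so 5 is optimal.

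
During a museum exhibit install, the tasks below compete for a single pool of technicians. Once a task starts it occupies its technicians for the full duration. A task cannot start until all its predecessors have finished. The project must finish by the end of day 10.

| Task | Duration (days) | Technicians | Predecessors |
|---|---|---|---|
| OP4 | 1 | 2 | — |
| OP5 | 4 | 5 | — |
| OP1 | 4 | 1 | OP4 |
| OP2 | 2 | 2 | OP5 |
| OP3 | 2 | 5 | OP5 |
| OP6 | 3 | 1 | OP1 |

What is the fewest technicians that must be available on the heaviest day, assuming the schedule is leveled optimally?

Early-start (OP4@1, OP5@1, OP1@2, OP2@5, OP3@5, OP6@6) gives peak 8: d1:7  d2:6  d3:6  d4:6  d5:8  d6:8  d7:1  d8:1  d9:0  d10:0.
Shift OP5→2, OP2→6, OP3→8.
Schedule OP4@1, OP5@2, OP1@2, OP2@6, OP3@8, OP6@6: d1:2  d2:6  d3:6  d4:6  d5:6  d6:3  d7:3  d8:6  d9:5  d10:0 — peak 6.

6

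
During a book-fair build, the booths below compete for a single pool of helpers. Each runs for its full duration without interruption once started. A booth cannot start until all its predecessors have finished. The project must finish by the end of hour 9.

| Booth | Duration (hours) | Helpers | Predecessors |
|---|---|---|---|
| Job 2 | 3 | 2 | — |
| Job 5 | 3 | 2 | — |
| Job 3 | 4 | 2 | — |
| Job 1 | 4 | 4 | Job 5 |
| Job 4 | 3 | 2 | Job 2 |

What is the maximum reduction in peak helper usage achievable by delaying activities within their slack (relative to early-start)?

2

Early-start peak: h1:6  h2:6  h3:6  h4:8  h5:6  h6:6  h7:4  h8:0  h9:0 ⇒ 8.
Leveled (Job 2@1, Job 5@1, Job 3@1, Job 1@4, Job 4@5): h1:6  h2:6  h3:6  h4:6  h5:6  h6:6  h7:6  h8:0  h9:0 ⇒ 6.
Reduction 8 − 6 = 2.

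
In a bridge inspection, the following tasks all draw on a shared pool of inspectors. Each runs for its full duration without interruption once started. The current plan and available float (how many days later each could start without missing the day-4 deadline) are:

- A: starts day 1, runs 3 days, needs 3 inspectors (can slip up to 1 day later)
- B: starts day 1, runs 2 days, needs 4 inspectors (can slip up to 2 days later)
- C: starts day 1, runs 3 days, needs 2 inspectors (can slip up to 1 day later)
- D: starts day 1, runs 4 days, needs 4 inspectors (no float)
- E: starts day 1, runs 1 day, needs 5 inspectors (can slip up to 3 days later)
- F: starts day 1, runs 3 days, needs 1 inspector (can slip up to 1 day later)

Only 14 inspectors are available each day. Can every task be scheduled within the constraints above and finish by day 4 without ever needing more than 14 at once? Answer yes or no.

yes

Schedule A@1, B@1, C@1, D@1, E@4, F@1: d1:14  d2:14  d3:10  d4:9 — peak 14 ≤ 14.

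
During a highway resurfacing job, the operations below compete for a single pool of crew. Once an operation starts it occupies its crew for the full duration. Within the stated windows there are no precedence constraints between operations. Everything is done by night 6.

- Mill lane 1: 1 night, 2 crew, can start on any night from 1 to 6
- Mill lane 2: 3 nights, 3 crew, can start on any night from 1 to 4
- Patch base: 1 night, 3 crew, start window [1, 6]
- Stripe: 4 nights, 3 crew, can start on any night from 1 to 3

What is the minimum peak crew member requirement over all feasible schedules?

6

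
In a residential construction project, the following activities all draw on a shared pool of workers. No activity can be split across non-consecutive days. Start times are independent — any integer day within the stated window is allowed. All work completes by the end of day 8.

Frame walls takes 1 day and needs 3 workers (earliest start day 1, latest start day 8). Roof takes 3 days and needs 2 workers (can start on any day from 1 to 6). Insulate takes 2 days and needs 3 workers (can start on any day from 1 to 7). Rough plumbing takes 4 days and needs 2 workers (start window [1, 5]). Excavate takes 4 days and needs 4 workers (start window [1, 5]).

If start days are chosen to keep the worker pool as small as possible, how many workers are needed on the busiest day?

6

Early-start (Frame walls@1, Roof@1, Insulate@1, Rough plumbing@1, Excavate@1) gives peak 14: d1:14  d2:11  d3:8  d4:6  d5:0  d6:0  d7:0  d8:0.
Shift Insulate→2, Rough plumbing→4, Excavate→4.
Schedule Frame walls@1, Roof@1, Insulate@2, Rough plumbing@4, Excavate@4: d1:5  d2:5  d3:5  d4:6  d5:6  d6:6  d7:6  d8:0 — peak 6.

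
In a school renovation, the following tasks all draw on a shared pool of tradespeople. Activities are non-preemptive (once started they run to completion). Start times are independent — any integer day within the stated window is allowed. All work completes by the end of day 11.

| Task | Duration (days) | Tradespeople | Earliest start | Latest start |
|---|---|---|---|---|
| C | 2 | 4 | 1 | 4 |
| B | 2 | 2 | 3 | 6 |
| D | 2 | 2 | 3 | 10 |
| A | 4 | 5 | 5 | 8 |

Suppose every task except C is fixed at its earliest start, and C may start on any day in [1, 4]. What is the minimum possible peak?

C@1: d1:4  d2:4  d3:4  d4:4  d5:5  d6:5  d7:5  d8:5  d9:0  d10:0  d11:0 → peak 5
C@2: d1:0  d2:4  d3:8  d4:4  d5:5  d6:5  d7:5  d8:5  d9:0  d10:0  d11:0 → peak 8
C@3: d1:0  d2:0  d3:8  d4:8  d5:5  d6:5  d7:5  d8:5  d9:0  d10:0  d11:0 → peak 8
C@4: d1:0  d2:0  d3:4  d4:8  d5:9  d6:5  d7:5  d8:5  d9:0  d10:0  d11:0 → peak 9
Best is C@1, peak 5.

5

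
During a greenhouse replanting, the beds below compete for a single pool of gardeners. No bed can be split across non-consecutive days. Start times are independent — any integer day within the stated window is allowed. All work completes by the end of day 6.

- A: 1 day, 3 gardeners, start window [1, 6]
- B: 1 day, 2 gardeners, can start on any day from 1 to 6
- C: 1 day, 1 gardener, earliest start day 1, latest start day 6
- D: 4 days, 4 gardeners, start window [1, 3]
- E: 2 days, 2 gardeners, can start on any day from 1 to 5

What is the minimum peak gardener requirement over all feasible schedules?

Early-start (A@1, B@1, C@1, D@1, E@1) gives peak 12: d1:12  d2:6  d3:4  d4:4  d5:0  d6:0.
Shift B→2, C→2, D→3.
Schedule A@1, B@2, C@2, D@3, E@1: d1:5  d2:5  d3:4  d4:4  d5:4  d6:4 — peak 5.
Total gardener-days = 26 over 6 days ⇒ peak ≥ ⌈26/6⌉ = 5, so 5 is optimal.

5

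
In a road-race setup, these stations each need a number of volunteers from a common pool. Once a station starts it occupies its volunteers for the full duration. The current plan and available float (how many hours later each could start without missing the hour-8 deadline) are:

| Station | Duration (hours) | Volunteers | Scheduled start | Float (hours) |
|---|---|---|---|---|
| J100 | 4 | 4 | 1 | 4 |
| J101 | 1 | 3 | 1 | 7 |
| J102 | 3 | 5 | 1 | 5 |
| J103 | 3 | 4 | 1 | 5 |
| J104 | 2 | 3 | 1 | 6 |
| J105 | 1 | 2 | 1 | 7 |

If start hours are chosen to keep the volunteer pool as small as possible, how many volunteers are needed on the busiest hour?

Early-start (J100@1, J101@1, J102@1, J103@1, J104@1, J105@1) gives peak 21: h1:21  h2:16  h3:13  h4:4  h5:0  h6:0  h7:0  h8:0.
Shift J102→5, J103→2, J104→5, J105→7.
Schedule J100@1, J101@1, J102@5, J103@2, J104@5, J105@7: h1:7  h2:8  h3:8  h4:8  h5:8  h6:8  h7:7  h8:0 — peak 8.

8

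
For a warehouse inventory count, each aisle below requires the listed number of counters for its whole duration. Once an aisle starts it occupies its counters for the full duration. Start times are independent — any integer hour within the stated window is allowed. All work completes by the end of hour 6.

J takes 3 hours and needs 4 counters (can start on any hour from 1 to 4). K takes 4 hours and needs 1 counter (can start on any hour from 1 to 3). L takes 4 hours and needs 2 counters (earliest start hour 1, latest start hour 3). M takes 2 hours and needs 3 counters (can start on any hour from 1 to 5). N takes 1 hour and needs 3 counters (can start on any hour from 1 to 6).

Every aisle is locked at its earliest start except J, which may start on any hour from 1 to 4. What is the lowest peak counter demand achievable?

9

J@1: h1:13  h2:10  h3:7  h4:3  h5:0  h6:0 → peak 13
J@2: h1:9  h2:10  h3:7  h4:7  h5:0  h6:0 → peak 10
J@3: h1:9  h2:6  h3:7  h4:7  h5:4  h6:0 → peak 9
J@4: h1:9  h2:6  h3:3  h4:7  h5:4  h6:4 → peak 9
Best is J@3, peak 9.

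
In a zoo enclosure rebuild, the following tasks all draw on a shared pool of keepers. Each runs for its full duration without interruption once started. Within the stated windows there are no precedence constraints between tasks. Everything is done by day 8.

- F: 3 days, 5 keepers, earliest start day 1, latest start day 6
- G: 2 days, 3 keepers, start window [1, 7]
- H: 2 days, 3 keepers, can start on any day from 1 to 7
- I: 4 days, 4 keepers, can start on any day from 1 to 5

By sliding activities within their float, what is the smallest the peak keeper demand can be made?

7

Early-start (F@1, G@1, H@1, I@1) gives peak 15: d1:15  d2:15  d3:9  d4:4  d5:0  d6:0  d7:0  d8:0.
Shift G→4, H→6, I→4.
Schedule F@1, G@4, H@6, I@4: d1:5  d2:5  d3:5  d4:7  d5:7  d6:7  d7:7  d8:0 — peak 7.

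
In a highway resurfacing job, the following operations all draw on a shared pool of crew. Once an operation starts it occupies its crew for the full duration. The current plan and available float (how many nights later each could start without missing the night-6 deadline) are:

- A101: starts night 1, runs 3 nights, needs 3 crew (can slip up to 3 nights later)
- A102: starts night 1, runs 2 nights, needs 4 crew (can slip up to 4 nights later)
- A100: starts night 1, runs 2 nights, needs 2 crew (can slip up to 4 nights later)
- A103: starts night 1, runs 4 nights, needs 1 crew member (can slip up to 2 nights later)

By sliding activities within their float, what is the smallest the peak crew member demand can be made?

5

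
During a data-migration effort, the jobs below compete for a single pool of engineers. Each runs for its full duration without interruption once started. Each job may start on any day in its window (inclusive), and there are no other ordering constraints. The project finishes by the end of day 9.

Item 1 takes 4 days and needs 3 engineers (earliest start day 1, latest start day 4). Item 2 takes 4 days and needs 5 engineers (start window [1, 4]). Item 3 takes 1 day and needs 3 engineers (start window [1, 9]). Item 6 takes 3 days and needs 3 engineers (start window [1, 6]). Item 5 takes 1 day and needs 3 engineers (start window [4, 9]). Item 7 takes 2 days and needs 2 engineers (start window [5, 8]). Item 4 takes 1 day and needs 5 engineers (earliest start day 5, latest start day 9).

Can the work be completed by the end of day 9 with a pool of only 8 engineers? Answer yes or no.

Schedule Item 1@1, Item 2@1, Item 3@5, Item 6@5, Item 5@6, Item 7@5, Item 4@7: d1:8  d2:8  d3:8  d4:8  d5:8  d6:8  d7:8  d8:0  d9:0 — peak 8 ≤ 8.

yes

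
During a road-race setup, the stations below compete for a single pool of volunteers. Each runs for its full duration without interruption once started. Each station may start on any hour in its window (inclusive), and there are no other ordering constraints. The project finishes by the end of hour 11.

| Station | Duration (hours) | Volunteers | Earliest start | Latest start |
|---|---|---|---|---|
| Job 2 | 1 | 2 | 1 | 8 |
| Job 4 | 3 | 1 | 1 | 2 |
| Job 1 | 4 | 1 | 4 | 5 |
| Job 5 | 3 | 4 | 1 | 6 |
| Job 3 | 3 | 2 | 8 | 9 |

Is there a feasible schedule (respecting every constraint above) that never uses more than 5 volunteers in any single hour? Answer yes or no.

yes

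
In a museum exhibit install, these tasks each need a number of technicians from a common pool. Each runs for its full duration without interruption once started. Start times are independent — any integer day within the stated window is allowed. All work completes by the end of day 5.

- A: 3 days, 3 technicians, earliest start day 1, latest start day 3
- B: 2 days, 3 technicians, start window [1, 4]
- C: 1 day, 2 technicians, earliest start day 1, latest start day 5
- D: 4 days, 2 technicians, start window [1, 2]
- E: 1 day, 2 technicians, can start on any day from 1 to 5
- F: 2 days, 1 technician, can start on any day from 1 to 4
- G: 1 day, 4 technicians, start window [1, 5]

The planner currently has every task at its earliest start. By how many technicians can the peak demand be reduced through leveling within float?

10

Early-start peak: d1:17  d2:9  d3:5  d4:2  d5:0 ⇒ 17.
Leveled (A@1, B@4, C@1, D@1, E@2, F@3, G@5): d1:7  d2:7  d3:6  d4:6  d5:7 ⇒ 7.
Reduction 17 − 7 = 10.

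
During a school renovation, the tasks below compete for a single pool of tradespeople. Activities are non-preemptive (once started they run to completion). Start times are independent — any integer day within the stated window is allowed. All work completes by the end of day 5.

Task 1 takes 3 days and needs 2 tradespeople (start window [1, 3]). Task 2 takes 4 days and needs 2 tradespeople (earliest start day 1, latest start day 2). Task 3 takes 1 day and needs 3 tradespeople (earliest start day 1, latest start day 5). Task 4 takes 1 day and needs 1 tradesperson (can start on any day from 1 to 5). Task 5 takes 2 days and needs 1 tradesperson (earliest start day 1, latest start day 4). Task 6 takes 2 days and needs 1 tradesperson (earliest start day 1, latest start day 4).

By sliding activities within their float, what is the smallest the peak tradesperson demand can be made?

5

Early-start (Task 1@1, Task 2@1, Task 3@1, Task 4@1, Task 5@1, Task 6@1) gives peak 10: d1:10  d2:6  d3:4  d4:2  d5:0.
Shift Task 3→5, Task 5→2, Task 6→4.
Schedule Task 1@1, Task 2@1, Task 3@5, Task 4@1, Task 5@2, Task 6@4: d1:5  d2:5  d3:5  d4:3  d5:4 — peak 5.
Total tradesperson-days = 22 over 5 days ⇒ peak ≥ ⌈22/5⌉ = 5, so 5 is optimal.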